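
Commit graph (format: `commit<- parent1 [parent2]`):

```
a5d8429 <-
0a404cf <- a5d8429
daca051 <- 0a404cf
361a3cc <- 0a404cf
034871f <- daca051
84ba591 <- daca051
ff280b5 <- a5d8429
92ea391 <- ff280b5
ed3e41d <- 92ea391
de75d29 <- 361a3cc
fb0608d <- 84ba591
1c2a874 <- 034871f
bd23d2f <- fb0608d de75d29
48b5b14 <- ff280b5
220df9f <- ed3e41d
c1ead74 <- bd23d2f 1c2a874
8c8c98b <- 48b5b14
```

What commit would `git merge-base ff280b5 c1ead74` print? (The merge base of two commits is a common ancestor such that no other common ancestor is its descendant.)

Ancestors of ff280b5: {a5d8429, ff280b5}.
Ancestors of c1ead74: {034871f, 0a404cf, 1c2a874, 361a3cc, 84ba591, a5d8429, bd23d2f, c1ead74, daca051, de75d29, fb0608d}.
Common ancestors: {a5d8429}.
The only common ancestor is a5d8429, so it is the merge base.

a5d8429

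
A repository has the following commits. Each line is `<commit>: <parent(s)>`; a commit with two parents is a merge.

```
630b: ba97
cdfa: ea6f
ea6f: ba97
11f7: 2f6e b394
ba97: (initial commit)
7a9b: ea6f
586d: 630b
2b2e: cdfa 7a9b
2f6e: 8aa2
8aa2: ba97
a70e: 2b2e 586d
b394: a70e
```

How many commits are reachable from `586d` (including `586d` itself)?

3

Walking parent pointers from 586d: reachable set = {586d, 630b, ba97}.
That is 3 commits.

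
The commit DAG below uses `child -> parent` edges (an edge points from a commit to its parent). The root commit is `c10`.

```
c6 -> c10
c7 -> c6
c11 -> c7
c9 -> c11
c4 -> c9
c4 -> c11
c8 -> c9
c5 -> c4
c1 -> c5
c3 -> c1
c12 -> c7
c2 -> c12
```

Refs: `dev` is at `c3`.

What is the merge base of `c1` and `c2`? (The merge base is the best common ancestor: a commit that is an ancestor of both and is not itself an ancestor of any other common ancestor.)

c7

Ancestors of c1: {c1, c10, c11, c4, c5, c6, c7, c9}.
Ancestors of c2: {c10, c12, c2, c6, c7}.
Common ancestors: {c10, c6, c7}.
Among these, c7 is not an ancestor of any other common ancestor — it is the merge base.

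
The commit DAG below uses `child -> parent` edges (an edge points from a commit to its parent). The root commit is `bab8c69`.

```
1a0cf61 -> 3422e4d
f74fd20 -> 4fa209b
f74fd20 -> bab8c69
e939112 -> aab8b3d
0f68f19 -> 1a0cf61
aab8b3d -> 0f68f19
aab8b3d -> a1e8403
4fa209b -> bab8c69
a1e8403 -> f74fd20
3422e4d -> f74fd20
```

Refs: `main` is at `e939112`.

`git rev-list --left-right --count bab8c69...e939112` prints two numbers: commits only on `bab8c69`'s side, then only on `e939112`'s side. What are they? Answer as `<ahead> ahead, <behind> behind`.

0 ahead, 8 behind

Reachable from bab8c69: {bab8c69}.
Reachable from e939112: {0f68f19, 1a0cf61, 3422e4d, 4fa209b, a1e8403, aab8b3d, bab8c69, e939112, f74fd20}.
Only in bab8c69's history (ahead): {} — 0.
Only in e939112's history (behind): {0f68f19, 1a0cf61, 3422e4d, 4fa209b, a1e8403, aab8b3d, e939112, f74fd20} — 8.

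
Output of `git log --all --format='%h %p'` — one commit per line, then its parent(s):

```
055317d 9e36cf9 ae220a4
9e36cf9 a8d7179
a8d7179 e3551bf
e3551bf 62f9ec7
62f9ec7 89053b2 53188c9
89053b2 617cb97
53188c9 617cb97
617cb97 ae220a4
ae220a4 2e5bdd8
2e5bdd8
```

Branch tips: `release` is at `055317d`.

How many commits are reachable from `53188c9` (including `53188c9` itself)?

Walking parent pointers from 53188c9: reachable set = {2e5bdd8, 53188c9, 617cb97, ae220a4}.
That is 4 commits.

4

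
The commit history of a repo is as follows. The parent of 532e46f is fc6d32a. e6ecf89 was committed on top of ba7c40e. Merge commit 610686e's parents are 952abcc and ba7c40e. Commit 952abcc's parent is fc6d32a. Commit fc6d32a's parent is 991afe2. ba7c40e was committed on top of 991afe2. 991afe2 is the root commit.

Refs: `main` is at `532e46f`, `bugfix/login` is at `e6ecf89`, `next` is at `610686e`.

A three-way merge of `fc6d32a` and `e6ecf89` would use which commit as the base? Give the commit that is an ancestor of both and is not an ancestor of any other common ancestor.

991afe2

Ancestors of fc6d32a: {991afe2, fc6d32a}.
Ancestors of e6ecf89: {991afe2, ba7c40e, e6ecf89}.
Common ancestors: {991afe2}.
The only common ancestor is 991afe2, so it is the merge base.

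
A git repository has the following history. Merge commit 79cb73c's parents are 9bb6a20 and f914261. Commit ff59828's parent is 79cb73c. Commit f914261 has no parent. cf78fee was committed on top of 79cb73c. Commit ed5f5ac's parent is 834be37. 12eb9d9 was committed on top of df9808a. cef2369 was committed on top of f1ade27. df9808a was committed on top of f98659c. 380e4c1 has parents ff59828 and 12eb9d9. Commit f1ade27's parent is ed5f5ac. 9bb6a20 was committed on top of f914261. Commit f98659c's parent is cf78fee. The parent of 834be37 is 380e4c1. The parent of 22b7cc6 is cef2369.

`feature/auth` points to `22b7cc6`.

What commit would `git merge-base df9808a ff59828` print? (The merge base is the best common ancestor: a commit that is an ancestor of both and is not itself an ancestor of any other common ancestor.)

79cb73c

Ancestors of df9808a: {79cb73c, 9bb6a20, cf78fee, df9808a, f914261, f98659c}.
Ancestors of ff59828: {79cb73c, 9bb6a20, f914261, ff59828}.
Common ancestors: {79cb73c, 9bb6a20, f914261}.
Among these, 79cb73c is not an ancestor of any other common ancestor — it is the merge base.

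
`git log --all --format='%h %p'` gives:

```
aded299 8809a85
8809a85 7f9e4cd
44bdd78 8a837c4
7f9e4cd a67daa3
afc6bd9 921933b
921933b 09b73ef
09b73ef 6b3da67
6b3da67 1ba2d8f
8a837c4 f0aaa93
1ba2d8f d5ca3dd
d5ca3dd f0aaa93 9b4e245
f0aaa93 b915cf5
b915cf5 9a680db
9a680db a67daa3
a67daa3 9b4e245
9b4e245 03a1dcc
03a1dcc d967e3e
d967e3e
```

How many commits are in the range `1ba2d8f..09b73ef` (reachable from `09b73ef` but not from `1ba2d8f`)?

Reachable from 09b73ef: {03a1dcc, 09b73ef, 1ba2d8f, 6b3da67, 9a680db, 9b4e245, a67daa3, b915cf5, d5ca3dd, d967e3e, f0aaa93}.
Reachable from 1ba2d8f: {03a1dcc, 1ba2d8f, 9a680db, 9b4e245, a67daa3, b915cf5, d5ca3dd, d967e3e, f0aaa93}.
In 09b73ef's history but not 1ba2d8f's: {09b73ef, 6b3da67} — 2 commits.

2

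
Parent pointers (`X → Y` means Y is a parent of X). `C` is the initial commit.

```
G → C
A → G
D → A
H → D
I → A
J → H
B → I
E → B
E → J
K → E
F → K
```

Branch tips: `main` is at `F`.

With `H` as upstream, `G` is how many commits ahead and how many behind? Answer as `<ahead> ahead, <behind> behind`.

Reachable from G: {C, G}.
Reachable from H: {A, C, D, G, H}.
Only in G's history (ahead): {} — 0.
Only in H's history (behind): {A, D, H} — 3.

0 ahead, 3 behind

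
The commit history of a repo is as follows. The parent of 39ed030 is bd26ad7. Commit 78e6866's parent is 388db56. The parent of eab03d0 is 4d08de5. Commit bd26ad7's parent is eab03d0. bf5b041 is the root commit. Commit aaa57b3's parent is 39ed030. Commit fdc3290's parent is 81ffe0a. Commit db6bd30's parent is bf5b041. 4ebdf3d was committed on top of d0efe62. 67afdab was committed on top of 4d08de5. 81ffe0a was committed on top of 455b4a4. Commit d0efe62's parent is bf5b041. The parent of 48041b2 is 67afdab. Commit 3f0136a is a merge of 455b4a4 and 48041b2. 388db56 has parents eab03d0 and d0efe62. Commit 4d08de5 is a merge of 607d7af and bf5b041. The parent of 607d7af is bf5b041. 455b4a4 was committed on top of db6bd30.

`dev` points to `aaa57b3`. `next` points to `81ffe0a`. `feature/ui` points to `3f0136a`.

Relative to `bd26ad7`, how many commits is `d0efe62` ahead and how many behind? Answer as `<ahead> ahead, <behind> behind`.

1 ahead, 4 behind

Reachable from d0efe62: {bf5b041, d0efe62}.
Reachable from bd26ad7: {4d08de5, 607d7af, bd26ad7, bf5b041, eab03d0}.
Only in d0efe62's history (ahead): {d0efe62} — 1.
Only in bd26ad7's history (behind): {4d08de5, 607d7af, bd26ad7, eab03d0} — 4.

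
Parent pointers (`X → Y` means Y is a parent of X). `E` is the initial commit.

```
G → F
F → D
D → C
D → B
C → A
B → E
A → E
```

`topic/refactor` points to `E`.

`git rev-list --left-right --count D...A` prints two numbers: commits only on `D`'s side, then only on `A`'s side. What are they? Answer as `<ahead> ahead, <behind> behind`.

Reachable from D: {A, B, C, D, E}.
Reachable from A: {A, E}.
Only in D's history (ahead): {B, C, D} — 3.
Only in A's history (behind): {} — 0.

3 ahead, 0 behind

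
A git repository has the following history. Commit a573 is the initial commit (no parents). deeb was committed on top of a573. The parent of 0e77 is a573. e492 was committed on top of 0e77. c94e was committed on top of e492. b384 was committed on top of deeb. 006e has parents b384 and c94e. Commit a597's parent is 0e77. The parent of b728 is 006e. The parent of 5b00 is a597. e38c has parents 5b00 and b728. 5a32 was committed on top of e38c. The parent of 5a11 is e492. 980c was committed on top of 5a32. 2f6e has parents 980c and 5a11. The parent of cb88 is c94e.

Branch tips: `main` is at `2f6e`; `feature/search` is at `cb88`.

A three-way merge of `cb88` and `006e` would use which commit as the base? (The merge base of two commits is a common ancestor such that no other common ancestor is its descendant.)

c94e

Ancestors of cb88: {0e77, a573, c94e, cb88, e492}.
Ancestors of 006e: {006e, 0e77, a573, b384, c94e, deeb, e492}.
Common ancestors: {0e77, a573, c94e, e492}.
Among these, c94e is not an ancestor of any other common ancestor — it is the merge base.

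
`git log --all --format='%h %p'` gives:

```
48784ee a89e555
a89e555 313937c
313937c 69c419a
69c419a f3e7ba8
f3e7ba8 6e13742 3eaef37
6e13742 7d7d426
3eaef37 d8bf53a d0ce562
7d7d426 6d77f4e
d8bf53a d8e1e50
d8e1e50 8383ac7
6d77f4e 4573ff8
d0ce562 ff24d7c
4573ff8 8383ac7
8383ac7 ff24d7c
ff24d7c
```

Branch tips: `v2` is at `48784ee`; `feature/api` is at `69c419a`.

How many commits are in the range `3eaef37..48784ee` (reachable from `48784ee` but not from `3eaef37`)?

9

Reachable from 48784ee: {313937c, 3eaef37, 4573ff8, 48784ee, 69c419a, 6d77f4e, 6e13742, 7d7d426, 8383ac7, a89e555, d0ce562, d8bf53a, d8e1e50, f3e7ba8, ff24d7c}.
Reachable from 3eaef37: {3eaef37, 8383ac7, d0ce562, d8bf53a, d8e1e50, ff24d7c}.
In 48784ee's history but not 3eaef37's: {313937c, 4573ff8, 48784ee, 69c419a, 6d77f4e, 6e13742, 7d7d426, a89e555, f3e7ba8} — 9 commits.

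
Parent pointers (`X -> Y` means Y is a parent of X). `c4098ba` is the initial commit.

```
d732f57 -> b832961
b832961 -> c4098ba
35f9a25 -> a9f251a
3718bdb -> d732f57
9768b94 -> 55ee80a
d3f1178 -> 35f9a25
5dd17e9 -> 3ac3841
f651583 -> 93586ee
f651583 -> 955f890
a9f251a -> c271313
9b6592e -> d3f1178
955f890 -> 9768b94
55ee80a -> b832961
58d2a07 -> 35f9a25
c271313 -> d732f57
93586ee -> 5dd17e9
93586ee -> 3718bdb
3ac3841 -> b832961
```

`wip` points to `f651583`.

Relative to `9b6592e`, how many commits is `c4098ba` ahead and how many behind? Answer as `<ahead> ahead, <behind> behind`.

Reachable from c4098ba: {c4098ba}.
Reachable from 9b6592e: {35f9a25, 9b6592e, a9f251a, b832961, c271313, c4098ba, d3f1178, d732f57}.
Only in c4098ba's history (ahead): {} — 0.
Only in 9b6592e's history (behind): {35f9a25, 9b6592e, a9f251a, b832961, c271313, d3f1178, d732f57} — 7.

0 ahead, 7 behind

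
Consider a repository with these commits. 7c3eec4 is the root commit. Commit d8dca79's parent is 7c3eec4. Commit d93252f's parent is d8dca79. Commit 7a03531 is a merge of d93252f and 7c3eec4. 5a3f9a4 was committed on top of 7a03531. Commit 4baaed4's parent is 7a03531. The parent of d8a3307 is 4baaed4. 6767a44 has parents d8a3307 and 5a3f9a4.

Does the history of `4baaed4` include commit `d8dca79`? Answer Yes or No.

Yes

Ancestors of 4baaed4 (commits reachable by following parents): {4baaed4, 7a03531, 7c3eec4, d8dca79, d93252f}.
d8dca79 is in that set, so it is an ancestor of 4baaed4.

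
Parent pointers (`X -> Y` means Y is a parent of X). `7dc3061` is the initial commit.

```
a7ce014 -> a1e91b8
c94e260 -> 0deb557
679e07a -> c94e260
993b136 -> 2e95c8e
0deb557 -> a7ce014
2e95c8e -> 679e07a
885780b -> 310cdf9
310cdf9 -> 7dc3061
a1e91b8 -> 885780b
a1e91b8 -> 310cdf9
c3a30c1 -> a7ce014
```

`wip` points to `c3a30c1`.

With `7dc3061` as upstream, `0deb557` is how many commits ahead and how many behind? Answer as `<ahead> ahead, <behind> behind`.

5 ahead, 0 behind

Reachable from 0deb557: {0deb557, 310cdf9, 7dc3061, 885780b, a1e91b8, a7ce014}.
Reachable from 7dc3061: {7dc3061}.
Only in 0deb557's history (ahead): {0deb557, 310cdf9, 885780b, a1e91b8, a7ce014} — 5.
Only in 7dc3061's history (behind): {} — 0.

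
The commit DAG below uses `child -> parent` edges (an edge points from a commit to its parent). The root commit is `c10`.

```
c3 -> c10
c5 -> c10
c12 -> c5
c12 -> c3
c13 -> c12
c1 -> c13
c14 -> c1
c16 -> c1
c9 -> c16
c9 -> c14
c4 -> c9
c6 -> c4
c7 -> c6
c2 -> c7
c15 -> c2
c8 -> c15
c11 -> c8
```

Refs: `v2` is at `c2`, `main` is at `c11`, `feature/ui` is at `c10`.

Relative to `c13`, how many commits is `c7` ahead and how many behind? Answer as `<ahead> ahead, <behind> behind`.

7 ahead, 0 behind

Reachable from c7: {c1, c10, c12, c13, c14, c16, c3, c4, c5, c6, c7, c9}.
Reachable from c13: {c10, c12, c13, c3, c5}.
Only in c7's history (ahead): {c1, c14, c16, c4, c6, c7, c9} — 7.
Only in c13's history (behind): {} — 0.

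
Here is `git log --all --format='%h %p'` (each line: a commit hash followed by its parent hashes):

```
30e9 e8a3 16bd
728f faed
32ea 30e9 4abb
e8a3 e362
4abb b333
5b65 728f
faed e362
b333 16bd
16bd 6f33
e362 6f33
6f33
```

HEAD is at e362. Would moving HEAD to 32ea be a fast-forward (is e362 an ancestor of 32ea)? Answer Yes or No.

A fast-forward from e362 to 32ea is possible iff e362 is an ancestor of 32ea.
Ancestors of 32ea: {16bd, 30e9, 32ea, 4abb, 6f33, b333, e362, e8a3}.
e362 is among them, so fast-forward is possible.

Yes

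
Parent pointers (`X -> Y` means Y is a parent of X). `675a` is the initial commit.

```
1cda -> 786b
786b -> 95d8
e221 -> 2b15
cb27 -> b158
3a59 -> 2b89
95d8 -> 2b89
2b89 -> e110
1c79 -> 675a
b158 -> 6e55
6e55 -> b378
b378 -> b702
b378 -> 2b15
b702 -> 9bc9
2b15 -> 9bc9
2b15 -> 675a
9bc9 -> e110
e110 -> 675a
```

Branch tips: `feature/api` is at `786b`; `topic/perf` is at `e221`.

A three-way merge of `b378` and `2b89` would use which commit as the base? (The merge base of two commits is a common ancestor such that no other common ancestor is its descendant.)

Ancestors of b378: {2b15, 675a, 9bc9, b378, b702, e110}.
Ancestors of 2b89: {2b89, 675a, e110}.
Common ancestors: {675a, e110}.
Among these, e110 is not an ancestor of any other common ancestor — it is the merge base.

e110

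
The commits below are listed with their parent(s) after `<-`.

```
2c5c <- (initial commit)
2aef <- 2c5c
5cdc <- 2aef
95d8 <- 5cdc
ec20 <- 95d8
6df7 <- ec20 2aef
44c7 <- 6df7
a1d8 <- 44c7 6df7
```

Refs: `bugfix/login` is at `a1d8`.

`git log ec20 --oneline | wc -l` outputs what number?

5

Walking parent pointers from ec20: reachable set = {2aef, 2c5c, 5cdc, 95d8, ec20}.
That is 5 commits.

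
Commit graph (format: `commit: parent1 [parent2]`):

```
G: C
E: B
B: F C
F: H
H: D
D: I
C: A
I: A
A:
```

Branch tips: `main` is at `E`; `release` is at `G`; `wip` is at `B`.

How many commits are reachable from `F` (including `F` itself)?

5

Walking parent pointers from F: reachable set = {A, D, F, H, I}.
That is 5 commits.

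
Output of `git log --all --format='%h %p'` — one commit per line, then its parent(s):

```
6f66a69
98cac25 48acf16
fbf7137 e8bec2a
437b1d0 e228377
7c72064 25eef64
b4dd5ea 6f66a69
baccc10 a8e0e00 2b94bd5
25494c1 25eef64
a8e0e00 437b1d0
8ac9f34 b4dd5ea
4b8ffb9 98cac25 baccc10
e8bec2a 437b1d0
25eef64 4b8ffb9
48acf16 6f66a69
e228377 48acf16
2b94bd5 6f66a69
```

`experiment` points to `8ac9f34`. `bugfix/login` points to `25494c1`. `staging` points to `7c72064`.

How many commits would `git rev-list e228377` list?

3

Walking parent pointers from e228377: reachable set = {48acf16, 6f66a69, e228377}.
That is 3 commits.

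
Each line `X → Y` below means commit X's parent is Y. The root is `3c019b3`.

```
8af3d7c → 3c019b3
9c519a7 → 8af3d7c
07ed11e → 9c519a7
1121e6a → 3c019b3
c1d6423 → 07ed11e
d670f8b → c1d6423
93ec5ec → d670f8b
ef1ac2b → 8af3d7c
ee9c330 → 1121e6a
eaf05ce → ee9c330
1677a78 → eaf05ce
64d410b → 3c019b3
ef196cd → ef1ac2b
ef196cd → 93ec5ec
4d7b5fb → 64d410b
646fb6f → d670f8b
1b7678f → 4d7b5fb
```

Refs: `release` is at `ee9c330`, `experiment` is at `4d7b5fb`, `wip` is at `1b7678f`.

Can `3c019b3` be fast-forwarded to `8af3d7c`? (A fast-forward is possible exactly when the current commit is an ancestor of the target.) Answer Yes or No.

Yes

A fast-forward from 3c019b3 to 8af3d7c is possible iff 3c019b3 is an ancestor of 8af3d7c.
Ancestors of 8af3d7c: {3c019b3, 8af3d7c}.
3c019b3 is among them, so fast-forward is possible.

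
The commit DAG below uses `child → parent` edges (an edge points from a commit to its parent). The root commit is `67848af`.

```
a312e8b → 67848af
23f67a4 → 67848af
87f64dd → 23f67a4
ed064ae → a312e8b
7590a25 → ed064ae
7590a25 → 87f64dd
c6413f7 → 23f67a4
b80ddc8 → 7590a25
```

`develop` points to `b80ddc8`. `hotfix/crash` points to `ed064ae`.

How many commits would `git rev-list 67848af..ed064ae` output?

Reachable from ed064ae: {67848af, a312e8b, ed064ae}.
Reachable from 67848af: {67848af}.
In ed064ae's history but not 67848af's: {a312e8b, ed064ae} — 2 commits.

2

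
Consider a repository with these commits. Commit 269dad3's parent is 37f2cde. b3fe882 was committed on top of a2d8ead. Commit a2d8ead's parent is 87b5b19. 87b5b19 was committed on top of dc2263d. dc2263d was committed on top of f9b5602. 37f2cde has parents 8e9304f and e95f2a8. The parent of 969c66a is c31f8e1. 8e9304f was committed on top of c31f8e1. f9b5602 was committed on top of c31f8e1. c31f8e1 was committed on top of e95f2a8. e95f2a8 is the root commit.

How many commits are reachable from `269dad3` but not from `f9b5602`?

Reachable from 269dad3: {269dad3, 37f2cde, 8e9304f, c31f8e1, e95f2a8}.
Reachable from f9b5602: {c31f8e1, e95f2a8, f9b5602}.
In 269dad3's history but not f9b5602's: {269dad3, 37f2cde, 8e9304f} — 3 commits.

3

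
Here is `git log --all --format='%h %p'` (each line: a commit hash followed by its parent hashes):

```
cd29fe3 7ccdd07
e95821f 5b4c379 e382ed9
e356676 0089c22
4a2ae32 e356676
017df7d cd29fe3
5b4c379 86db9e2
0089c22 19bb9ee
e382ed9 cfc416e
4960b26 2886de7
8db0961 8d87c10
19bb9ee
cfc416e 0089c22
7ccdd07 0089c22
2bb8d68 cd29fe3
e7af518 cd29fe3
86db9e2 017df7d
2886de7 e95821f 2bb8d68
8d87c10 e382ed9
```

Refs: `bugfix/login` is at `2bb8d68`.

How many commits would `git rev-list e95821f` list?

Walking parent pointers from e95821f: reachable set = {0089c22, 017df7d, 19bb9ee, 5b4c379, 7ccdd07, 86db9e2, cd29fe3, cfc416e, e382ed9, e95821f}.
That is 10 commits.

10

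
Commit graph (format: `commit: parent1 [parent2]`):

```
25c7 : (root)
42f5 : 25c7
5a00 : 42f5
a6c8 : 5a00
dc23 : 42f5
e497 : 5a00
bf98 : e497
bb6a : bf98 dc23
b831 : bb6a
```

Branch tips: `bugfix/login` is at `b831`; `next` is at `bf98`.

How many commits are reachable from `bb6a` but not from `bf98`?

2

Reachable from bb6a: {25c7, 42f5, 5a00, bb6a, bf98, dc23, e497}.
Reachable from bf98: {25c7, 42f5, 5a00, bf98, e497}.
In bb6a's history but not bf98's: {bb6a, dc23} — 2 commits.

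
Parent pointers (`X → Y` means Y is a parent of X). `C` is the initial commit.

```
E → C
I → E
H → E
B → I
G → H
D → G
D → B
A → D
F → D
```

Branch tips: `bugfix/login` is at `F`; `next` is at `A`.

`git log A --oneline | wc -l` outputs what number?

8

Walking parent pointers from A: reachable set = {A, B, C, D, E, G, H, I}.
That is 8 commits.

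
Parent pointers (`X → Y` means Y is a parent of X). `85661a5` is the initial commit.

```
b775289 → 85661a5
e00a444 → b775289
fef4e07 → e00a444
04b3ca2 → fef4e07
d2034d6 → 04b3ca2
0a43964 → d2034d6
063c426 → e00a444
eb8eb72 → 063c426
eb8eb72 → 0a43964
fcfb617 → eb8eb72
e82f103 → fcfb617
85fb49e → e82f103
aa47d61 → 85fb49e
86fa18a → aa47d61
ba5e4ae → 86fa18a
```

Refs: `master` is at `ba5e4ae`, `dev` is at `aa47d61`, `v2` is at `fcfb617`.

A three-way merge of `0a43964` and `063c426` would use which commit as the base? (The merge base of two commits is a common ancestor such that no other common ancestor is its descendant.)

e00a444

Ancestors of 0a43964: {04b3ca2, 0a43964, 85661a5, b775289, d2034d6, e00a444, fef4e07}.
Ancestors of 063c426: {063c426, 85661a5, b775289, e00a444}.
Common ancestors: {85661a5, b775289, e00a444}.
Among these, e00a444 is not an ancestor of any other common ancestor — it is the merge base.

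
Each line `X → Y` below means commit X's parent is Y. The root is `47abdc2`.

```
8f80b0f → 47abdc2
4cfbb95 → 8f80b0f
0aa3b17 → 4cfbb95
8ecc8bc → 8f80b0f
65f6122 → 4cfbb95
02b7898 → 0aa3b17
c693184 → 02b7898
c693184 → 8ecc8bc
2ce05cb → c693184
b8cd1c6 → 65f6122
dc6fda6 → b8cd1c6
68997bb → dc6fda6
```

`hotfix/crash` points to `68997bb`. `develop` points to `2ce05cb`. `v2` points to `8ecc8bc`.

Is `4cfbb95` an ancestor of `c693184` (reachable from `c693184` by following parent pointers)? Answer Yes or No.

Ancestors of c693184 (commits reachable by following parents): {02b7898, 0aa3b17, 47abdc2, 4cfbb95, 8ecc8bc, 8f80b0f, c693184}.
4cfbb95 is in that set, so it is an ancestor of c693184.

Yes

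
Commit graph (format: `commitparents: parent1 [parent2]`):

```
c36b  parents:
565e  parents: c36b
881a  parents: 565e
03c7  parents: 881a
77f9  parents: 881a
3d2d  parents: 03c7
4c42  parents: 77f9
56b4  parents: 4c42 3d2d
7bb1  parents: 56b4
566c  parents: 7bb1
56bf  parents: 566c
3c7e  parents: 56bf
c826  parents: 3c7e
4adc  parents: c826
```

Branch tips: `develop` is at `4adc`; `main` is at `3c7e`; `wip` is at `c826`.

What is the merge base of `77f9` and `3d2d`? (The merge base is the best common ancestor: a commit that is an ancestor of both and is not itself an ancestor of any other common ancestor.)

881a

Ancestors of 77f9: {565e, 77f9, 881a, c36b}.
Ancestors of 3d2d: {03c7, 3d2d, 565e, 881a, c36b}.
Common ancestors: {565e, 881a, c36b}.
Among these, 881a is not an ancestor of any other common ancestor — it is the merge base.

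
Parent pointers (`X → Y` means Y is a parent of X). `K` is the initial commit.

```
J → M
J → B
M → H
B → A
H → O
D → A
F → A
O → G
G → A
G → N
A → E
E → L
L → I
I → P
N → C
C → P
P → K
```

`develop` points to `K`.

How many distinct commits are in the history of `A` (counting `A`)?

Walking parent pointers from A: reachable set = {A, E, I, K, L, P}.
That is 6 commits.

6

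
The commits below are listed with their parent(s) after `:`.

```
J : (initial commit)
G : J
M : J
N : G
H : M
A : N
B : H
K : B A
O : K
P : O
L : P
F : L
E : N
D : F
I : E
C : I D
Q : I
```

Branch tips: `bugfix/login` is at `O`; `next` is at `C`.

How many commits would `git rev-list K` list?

8

Walking parent pointers from K: reachable set = {A, B, G, H, J, K, M, N}.
That is 8 commits.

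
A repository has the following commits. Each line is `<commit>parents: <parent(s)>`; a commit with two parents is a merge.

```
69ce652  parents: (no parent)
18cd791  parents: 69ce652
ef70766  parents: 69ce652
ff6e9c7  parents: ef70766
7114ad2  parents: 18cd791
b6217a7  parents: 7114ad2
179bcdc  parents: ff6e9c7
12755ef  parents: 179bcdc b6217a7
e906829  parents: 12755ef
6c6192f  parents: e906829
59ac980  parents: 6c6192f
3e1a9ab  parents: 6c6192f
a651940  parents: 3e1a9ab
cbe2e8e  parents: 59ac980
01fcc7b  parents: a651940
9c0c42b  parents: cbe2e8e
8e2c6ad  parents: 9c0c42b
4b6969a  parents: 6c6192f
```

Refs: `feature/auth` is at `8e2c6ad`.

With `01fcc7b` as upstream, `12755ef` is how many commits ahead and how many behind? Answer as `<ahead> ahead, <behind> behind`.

Reachable from 12755ef: {12755ef, 179bcdc, 18cd791, 69ce652, 7114ad2, b6217a7, ef70766, ff6e9c7}.
Reachable from 01fcc7b: {01fcc7b, 12755ef, 179bcdc, 18cd791, 3e1a9ab, 69ce652, 6c6192f, 7114ad2, a651940, b6217a7, e906829, ef70766, ff6e9c7}.
Only in 12755ef's history (ahead): {} — 0.
Only in 01fcc7b's history (behind): {01fcc7b, 3e1a9ab, 6c6192f, a651940, e906829} — 5.

0 ahead, 5 behind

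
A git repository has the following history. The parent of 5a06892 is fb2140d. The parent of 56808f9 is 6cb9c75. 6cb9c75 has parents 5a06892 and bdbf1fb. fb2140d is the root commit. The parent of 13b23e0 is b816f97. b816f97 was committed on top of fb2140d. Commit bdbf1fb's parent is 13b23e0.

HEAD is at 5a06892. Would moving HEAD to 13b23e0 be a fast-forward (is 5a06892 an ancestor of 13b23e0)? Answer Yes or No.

A fast-forward from 5a06892 to 13b23e0 is possible iff 5a06892 is an ancestor of 13b23e0.
Ancestors of 13b23e0: {13b23e0, b816f97, fb2140d}.
5a06892 is not among them, so fast-forward is not possible.

No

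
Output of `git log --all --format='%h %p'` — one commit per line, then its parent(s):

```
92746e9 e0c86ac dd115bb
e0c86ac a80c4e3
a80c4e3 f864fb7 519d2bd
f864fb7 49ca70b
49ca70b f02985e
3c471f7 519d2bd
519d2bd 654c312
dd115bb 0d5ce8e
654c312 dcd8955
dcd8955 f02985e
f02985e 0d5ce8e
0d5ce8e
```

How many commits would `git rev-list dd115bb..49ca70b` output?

2

Reachable from 49ca70b: {0d5ce8e, 49ca70b, f02985e}.
Reachable from dd115bb: {0d5ce8e, dd115bb}.
In 49ca70b's history but not dd115bb's: {49ca70b, f02985e} — 2 commits.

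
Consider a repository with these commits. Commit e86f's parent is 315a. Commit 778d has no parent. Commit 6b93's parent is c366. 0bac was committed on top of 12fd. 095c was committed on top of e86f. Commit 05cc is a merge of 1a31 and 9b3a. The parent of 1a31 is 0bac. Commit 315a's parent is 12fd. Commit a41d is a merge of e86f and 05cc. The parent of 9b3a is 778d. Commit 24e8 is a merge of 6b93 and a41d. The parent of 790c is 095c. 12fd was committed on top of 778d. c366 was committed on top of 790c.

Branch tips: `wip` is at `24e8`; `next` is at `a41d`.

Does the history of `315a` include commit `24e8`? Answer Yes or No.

No

Ancestors of 315a: {12fd, 315a, 778d}.
24e8 is not in that set, so it is not an ancestor of 315a.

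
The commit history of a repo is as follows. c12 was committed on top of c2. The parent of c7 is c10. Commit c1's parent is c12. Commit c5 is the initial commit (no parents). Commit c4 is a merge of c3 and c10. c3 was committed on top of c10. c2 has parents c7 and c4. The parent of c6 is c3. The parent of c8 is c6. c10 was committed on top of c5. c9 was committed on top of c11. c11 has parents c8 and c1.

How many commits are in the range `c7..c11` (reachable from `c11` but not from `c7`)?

Reachable from c11: {c1, c10, c11, c12, c2, c3, c4, c5, c6, c7, c8}.
Reachable from c7: {c10, c5, c7}.
In c11's history but not c7's: {c1, c11, c12, c2, c3, c4, c6, c8} — 8 commits.

8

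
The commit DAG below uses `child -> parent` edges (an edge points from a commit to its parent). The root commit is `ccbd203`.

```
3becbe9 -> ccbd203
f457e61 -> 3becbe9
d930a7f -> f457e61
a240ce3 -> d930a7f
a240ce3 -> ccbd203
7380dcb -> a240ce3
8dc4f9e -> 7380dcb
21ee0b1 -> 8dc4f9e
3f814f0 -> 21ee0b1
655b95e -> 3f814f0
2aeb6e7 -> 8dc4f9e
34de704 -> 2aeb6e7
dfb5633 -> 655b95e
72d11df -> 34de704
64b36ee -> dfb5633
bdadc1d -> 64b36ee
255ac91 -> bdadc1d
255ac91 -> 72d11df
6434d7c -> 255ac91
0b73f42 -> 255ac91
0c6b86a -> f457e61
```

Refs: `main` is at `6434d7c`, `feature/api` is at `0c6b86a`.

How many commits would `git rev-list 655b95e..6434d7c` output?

8

Reachable from 6434d7c: {21ee0b1, 255ac91, 2aeb6e7, 34de704, 3becbe9, 3f814f0, 6434d7c, 64b36ee, 655b95e, 72d11df, 7380dcb, 8dc4f9e, a240ce3, bdadc1d, ccbd203, d930a7f, dfb5633, f457e61}.
Reachable from 655b95e: {21ee0b1, 3becbe9, 3f814f0, 655b95e, 7380dcb, 8dc4f9e, a240ce3, ccbd203, d930a7f, f457e61}.
In 6434d7c's history but not 655b95e's: {255ac91, 2aeb6e7, 34de704, 6434d7c, 64b36ee, 72d11df, bdadc1d, dfb5633} — 8 commits.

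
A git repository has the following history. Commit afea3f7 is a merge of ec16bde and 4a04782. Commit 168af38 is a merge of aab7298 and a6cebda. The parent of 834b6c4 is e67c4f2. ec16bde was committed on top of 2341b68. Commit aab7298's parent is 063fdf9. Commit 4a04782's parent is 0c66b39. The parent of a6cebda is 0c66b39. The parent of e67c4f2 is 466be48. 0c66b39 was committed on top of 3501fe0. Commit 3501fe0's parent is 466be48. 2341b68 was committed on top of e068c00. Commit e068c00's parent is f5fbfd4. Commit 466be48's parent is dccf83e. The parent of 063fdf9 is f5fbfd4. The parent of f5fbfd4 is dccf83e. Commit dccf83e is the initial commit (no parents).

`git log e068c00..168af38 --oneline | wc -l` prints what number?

7

Reachable from 168af38: {063fdf9, 0c66b39, 168af38, 3501fe0, 466be48, a6cebda, aab7298, dccf83e, f5fbfd4}.
Reachable from e068c00: {dccf83e, e068c00, f5fbfd4}.
In 168af38's history but not e068c00's: {063fdf9, 0c66b39, 168af38, 3501fe0, 466be48, a6cebda, aab7298} — 7 commits.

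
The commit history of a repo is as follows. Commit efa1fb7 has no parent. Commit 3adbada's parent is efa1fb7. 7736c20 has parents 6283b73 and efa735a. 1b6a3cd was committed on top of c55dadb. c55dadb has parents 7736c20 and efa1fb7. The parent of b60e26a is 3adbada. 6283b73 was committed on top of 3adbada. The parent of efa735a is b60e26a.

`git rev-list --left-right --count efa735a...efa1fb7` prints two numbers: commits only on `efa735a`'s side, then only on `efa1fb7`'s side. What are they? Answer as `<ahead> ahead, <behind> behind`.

Reachable from efa735a: {3adbada, b60e26a, efa1fb7, efa735a}.
Reachable from efa1fb7: {efa1fb7}.
Only in efa735a's history (ahead): {3adbada, b60e26a, efa735a} — 3.
Only in efa1fb7's history (behind): {} — 0.

3 ahead, 0 behind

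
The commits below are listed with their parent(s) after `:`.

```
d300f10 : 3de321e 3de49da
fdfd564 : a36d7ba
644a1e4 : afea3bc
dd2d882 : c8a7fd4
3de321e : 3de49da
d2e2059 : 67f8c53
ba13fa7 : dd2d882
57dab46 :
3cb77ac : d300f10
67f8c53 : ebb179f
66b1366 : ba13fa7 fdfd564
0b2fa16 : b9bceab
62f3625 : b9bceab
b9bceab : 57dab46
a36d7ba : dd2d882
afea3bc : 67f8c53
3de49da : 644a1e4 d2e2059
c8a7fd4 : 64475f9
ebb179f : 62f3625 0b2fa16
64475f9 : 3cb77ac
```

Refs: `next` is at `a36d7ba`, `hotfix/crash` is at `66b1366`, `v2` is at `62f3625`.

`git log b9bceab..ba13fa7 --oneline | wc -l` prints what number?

15

Reachable from ba13fa7: {0b2fa16, 3cb77ac, 3de321e, 3de49da, 57dab46, 62f3625, 64475f9, 644a1e4, 67f8c53, afea3bc, b9bceab, ba13fa7, c8a7fd4, d2e2059, d300f10, dd2d882, ebb179f}.
Reachable from b9bceab: {57dab46, b9bceab}.
In ba13fa7's history but not b9bceab's: {0b2fa16, 3cb77ac, 3de321e, 3de49da, 62f3625, 64475f9, 644a1e4, 67f8c53, afea3bc, ba13fa7, c8a7fd4, d2e2059, d300f10, dd2d882, ebb179f} — 15 commits.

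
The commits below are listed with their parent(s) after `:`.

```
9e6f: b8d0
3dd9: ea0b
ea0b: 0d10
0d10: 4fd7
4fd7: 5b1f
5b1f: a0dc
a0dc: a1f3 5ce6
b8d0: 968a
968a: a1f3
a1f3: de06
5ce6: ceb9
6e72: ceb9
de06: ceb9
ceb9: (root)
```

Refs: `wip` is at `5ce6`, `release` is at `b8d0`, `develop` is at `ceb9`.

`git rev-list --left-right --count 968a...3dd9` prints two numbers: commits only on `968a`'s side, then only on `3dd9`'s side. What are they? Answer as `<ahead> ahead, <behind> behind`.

Reachable from 968a: {968a, a1f3, ceb9, de06}.
Reachable from 3dd9: {0d10, 3dd9, 4fd7, 5b1f, 5ce6, a0dc, a1f3, ceb9, de06, ea0b}.
Only in 968a's history (ahead): {968a} — 1.
Only in 3dd9's history (behind): {0d10, 3dd9, 4fd7, 5b1f, 5ce6, a0dc, ea0b} — 7.

1 ahead, 7 behind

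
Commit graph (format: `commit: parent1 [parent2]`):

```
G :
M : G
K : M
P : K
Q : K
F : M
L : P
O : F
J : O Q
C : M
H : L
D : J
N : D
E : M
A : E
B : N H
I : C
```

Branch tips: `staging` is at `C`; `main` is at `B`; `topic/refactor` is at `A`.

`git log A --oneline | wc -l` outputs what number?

4

Walking parent pointers from A: reachable set = {A, E, G, M}.
That is 4 commits.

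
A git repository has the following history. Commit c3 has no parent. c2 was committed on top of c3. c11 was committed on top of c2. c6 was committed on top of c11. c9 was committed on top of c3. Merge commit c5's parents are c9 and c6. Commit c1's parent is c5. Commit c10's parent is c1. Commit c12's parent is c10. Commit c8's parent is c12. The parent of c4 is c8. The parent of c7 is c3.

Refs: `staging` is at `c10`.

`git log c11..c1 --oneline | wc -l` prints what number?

4

Reachable from c1: {c1, c11, c2, c3, c5, c6, c9}.
Reachable from c11: {c11, c2, c3}.
In c1's history but not c11's: {c1, c5, c6, c9} — 4 commits.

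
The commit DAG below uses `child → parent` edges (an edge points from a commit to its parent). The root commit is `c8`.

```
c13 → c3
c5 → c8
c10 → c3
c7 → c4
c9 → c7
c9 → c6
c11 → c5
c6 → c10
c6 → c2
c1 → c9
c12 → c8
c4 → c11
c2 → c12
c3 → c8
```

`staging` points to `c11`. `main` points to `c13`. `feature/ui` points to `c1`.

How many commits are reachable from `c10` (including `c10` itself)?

3

Walking parent pointers from c10: reachable set = {c10, c3, c8}.
That is 3 commits.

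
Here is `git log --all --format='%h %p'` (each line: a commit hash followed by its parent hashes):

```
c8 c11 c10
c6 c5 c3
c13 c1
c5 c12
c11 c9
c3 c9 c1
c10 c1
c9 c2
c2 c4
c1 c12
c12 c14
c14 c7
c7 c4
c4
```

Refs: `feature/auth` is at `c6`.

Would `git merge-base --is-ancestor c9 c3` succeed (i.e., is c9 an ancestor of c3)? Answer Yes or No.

Yes

Ancestors of c3 (commits reachable by following parents): {c1, c12, c14, c2, c3, c4, c7, c9}.
c9 is in that set, so it is an ancestor of c3.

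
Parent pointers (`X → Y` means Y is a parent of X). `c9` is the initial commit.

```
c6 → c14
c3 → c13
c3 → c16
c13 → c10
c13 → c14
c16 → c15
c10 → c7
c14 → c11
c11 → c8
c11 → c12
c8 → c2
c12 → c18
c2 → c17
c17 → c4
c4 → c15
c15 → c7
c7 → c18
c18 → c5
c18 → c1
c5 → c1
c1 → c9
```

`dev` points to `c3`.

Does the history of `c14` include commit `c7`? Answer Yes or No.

Yes

Ancestors of c14 (commits reachable by following parents): {c1, c11, c12, c14, c15, c17, c18, c2, c4, c5, c7, c8, c9}.
c7 is in that set, so it is an ancestor of c14.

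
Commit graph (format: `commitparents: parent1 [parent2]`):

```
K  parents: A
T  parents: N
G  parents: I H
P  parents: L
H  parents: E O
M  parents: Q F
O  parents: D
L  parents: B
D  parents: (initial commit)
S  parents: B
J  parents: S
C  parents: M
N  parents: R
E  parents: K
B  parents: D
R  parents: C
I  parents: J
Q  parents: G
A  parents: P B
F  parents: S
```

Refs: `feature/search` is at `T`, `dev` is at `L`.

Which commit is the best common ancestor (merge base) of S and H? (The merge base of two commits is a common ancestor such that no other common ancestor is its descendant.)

Ancestors of S: {B, D, S}.
Ancestors of H: {A, B, D, E, H, K, L, O, P}.
Common ancestors: {B, D}.
Among these, B is not an ancestor of any other common ancestor — it is the merge base.

B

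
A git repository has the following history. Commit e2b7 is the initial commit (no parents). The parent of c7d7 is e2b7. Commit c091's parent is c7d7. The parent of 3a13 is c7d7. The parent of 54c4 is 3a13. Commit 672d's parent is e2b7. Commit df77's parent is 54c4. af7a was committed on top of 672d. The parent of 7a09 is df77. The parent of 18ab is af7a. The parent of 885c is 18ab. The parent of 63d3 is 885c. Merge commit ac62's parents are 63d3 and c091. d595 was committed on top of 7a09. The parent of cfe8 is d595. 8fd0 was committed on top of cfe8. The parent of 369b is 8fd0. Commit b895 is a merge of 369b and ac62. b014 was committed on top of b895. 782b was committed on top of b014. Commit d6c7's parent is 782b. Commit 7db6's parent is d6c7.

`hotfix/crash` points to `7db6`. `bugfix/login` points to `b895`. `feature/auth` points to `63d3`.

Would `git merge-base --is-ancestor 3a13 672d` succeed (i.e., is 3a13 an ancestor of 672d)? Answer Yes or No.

No

Ancestors of 672d: {672d, e2b7}.
3a13 is not in that set, so it is not an ancestor of 672d.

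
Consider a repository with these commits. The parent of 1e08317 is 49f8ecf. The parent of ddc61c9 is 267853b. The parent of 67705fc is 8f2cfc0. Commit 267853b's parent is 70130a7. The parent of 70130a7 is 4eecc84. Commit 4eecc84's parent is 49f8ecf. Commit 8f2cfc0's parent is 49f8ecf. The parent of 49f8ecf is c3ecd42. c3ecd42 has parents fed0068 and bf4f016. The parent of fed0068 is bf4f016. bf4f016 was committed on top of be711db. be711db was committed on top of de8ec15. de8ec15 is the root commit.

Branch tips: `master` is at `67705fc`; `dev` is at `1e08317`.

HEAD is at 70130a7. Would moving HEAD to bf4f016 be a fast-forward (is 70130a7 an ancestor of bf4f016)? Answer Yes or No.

A fast-forward from 70130a7 to bf4f016 is possible iff 70130a7 is an ancestor of bf4f016.
Ancestors of bf4f016: {be711db, bf4f016, de8ec15}.
70130a7 is not among them, so fast-forward is not possible.

No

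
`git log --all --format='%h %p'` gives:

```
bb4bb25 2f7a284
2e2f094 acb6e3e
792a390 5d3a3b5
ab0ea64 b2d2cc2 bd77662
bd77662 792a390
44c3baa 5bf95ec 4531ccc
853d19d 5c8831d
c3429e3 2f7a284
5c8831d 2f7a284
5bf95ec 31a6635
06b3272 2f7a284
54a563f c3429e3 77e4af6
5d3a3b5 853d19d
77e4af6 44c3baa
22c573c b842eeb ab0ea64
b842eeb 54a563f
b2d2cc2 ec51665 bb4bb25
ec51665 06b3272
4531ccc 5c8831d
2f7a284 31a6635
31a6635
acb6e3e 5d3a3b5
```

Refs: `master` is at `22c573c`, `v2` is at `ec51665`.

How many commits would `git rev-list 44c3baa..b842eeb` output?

4

Reachable from b842eeb: {2f7a284, 31a6635, 44c3baa, 4531ccc, 54a563f, 5bf95ec, 5c8831d, 77e4af6, b842eeb, c3429e3}.
Reachable from 44c3baa: {2f7a284, 31a6635, 44c3baa, 4531ccc, 5bf95ec, 5c8831d}.
In b842eeb's history but not 44c3baa's: {54a563f, 77e4af6, b842eeb, c3429e3} — 4 commits.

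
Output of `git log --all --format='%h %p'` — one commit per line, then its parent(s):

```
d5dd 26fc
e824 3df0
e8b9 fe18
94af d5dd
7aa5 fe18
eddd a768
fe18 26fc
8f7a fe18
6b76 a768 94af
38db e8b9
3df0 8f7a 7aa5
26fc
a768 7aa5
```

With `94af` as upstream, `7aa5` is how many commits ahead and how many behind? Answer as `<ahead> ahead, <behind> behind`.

Reachable from 7aa5: {26fc, 7aa5, fe18}.
Reachable from 94af: {26fc, 94af, d5dd}.
Only in 7aa5's history (ahead): {7aa5, fe18} — 2.
Only in 94af's history (behind): {94af, d5dd} — 2.

2 ahead, 2 behind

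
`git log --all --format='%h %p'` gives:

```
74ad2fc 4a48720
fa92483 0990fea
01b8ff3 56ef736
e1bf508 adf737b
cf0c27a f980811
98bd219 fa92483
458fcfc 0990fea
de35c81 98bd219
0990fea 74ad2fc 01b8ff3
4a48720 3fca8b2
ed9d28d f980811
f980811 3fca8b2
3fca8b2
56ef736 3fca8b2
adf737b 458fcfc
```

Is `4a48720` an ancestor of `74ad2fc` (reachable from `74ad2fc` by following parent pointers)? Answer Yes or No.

Ancestors of 74ad2fc (commits reachable by following parents): {3fca8b2, 4a48720, 74ad2fc}.
4a48720 is in that set, so it is an ancestor of 74ad2fc.

Yes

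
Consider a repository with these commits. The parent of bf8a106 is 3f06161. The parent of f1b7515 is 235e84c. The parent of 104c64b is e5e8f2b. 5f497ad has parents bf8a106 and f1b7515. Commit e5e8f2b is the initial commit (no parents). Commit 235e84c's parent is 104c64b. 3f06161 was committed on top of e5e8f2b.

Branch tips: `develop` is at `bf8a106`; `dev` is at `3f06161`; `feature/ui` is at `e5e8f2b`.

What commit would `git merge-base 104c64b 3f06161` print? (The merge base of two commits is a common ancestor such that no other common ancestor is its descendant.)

e5e8f2b

Ancestors of 104c64b: {104c64b, e5e8f2b}.
Ancestors of 3f06161: {3f06161, e5e8f2b}.
Common ancestors: {e5e8f2b}.
The only common ancestor is e5e8f2b, so it is the merge base.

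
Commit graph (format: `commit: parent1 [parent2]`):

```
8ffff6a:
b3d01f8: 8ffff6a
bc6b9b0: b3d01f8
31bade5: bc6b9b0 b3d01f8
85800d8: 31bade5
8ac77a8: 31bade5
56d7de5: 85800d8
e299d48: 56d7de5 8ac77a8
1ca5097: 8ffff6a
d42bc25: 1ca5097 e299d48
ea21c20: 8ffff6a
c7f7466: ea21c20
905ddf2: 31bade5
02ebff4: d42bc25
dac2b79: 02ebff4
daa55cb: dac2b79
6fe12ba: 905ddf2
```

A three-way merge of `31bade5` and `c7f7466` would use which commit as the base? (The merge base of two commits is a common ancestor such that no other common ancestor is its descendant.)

8ffff6a

Ancestors of 31bade5: {31bade5, 8ffff6a, b3d01f8, bc6b9b0}.
Ancestors of c7f7466: {8ffff6a, c7f7466, ea21c20}.
Common ancestors: {8ffff6a}.
The only common ancestor is 8ffff6a, so it is the merge base.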